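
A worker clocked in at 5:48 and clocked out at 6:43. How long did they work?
From 5:48 to 6:43:
(6 x 60 + 43) - (5 x 60 + 48) = 403 - 348 = 55 minutes
= 55 minutes

Final answer: 55 minutes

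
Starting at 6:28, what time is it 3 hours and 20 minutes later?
Starting time: 6:28
Adding 20 minutes to 28 minutes: 28 + 20 = 48 minutes
Adding 3 hours: 6 + 3 = 9
Final time: 9:48

Final answer: 9:48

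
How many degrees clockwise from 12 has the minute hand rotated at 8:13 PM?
The minute hand moves 6 degrees per minute.
At 8:13: 13 x 6 = 78 degrees

Final answer: 78 degrees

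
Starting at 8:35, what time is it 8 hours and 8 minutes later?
Starting time: 8:35
Adding 8 minutes to 35 minutes: 35 + 8 = 43 minutes
Adding 8 hours: 8 + 8 = 16 - 12 = 4
Final time: 4:43

Final answer: 4:43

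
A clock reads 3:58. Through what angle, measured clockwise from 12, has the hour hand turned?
The hour hand moves 30 degrees per hour and 0.5 degrees per minute.
At 3:58: (3) x 30 + 58 x 0.5 = 90 + 29 = 119 degrees

Final answer: 119 degrees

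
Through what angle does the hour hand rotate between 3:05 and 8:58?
The hour hand moves 0.5 degrees per minute.
Time elapsed: 8:58 - 3:05 = 353 minutes
Angular displacement: 353 x 0.5 = 176.5 degrees

Final answer: 176.5 degrees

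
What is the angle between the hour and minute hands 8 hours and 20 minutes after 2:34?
First find the time 8 hours and 20 minutes after 2:34.
Total minutes: 2 x 60 + 34 + 8 x 60 + 20 = 654.
654 mod 720 = 654 minutes = 10:54.
Now compute the angle at 10:54:
Hour hand: 10 x 30 + 54 x 0.5 = 327 degrees
Minute hand: 54 x 6 = 324 degrees
Difference: |327 - 324| = 3 degrees
The angle is 3 degrees

Final answer: 3 degrees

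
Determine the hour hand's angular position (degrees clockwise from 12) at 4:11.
The hour hand moves 30 degrees per hour and 0.5 degrees per minute.
At 4:11: (4) x 30 + 11 x 0.5 = 120 + 5.5 = 125.5 degrees

Final answer: 125.5 degrees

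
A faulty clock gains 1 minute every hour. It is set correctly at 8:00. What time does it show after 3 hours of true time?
For every 60 true minutes, the faulty clock advances 60 + 1 = 61 minutes.
True elapsed: 3 hours = 180 minutes.
Faulty clock advances: 180 x 61/60 = 183 minutes (drift: 3 minutes ahead).
Shown time: 8:00 + 183 minutes = 11:03.

Final answer: 11:03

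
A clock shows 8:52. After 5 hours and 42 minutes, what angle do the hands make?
First find the time 5 hours and 42 minutes after 8:52.
Total minutes: 8 x 60 + 52 + 5 x 60 + 42 = 874.
874 mod 720 = 154 minutes = 2:34.
Now compute the angle at 2:34:
Hour hand: 2 x 30 + 34 x 0.5 = 77 degrees
Minute hand: 34 x 6 = 204 degrees
Difference: |77 - 204| = 127 degrees
The angle is 127 degrees

Final answer: 127 degrees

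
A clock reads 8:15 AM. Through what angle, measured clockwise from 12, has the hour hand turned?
The hour hand moves 30 degrees per hour and 0.5 degrees per minute.
At 8:15: (8) x 30 + 15 x 0.5 = 240 + 7.5 = 247.5 degrees

Final answer: 247.5 degrees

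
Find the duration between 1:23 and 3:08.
From 1:23 to 3:08:
(3 x 60 + 8) - (1 x 60 + 23) = 188 - 83 = 105 minutes
= 1 hour and 45 minutes

Final answer: 1 hour and 45 minutes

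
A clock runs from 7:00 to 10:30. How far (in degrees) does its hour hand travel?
The hour hand moves 0.5 degrees per minute.
Time elapsed: 10:30 - 7:00 = 210 minutes
Angular displacement: 210 x 0.5 = 105 degrees

Final answer: 105 degrees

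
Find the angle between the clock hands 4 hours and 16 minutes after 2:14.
First find the time 4 hours and 16 minutes after 2:14.
Total minutes: 2 x 60 + 14 + 4 x 60 + 16 = 390.
390 mod 720 = 390 minutes = 6:30.
Now compute the angle at 6:30:
Hour hand: 6 x 30 + 30 x 0.5 = 195 degrees
Minute hand: 30 x 6 = 180 degrees
Difference: |195 - 180| = 15 degrees
The angle is 15 degrees

Final answer: 15 degrees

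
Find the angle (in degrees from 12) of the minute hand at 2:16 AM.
The minute hand moves 6 degrees per minute.
At 2:16: 16 x 6 = 96 degrees

Final answer: 96 degrees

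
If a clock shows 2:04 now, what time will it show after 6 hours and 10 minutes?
Starting time: 2:04
Adding 10 minutes to 4 minutes: 4 + 10 = 14 minutes
Adding 6 hours: 2 + 6 = 8
Final time: 8:14

Final answer: 8:14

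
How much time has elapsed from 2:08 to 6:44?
From 2:08 to 6:44:
(6 x 60 + 44) - (2 x 60 + 8) = 404 - 128 = 276 minutes
= 4 hours and 36 minutes

Final answer: 4 hours and 36 minutes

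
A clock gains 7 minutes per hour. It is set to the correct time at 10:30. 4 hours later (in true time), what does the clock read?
For every 60 true minutes, the faulty clock advances 60 + 7 = 67 minutes.
True elapsed: 4 hours = 240 minutes.
Faulty clock advances: 240 x 67/60 = 268 minutes (drift: 28 minutes ahead).
Shown time: 10:30 + 268 minutes = 2:58.

Final answer: 2:58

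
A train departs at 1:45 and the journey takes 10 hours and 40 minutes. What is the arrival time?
Starting time: 1:45
Adding 40 minutes to 45 minutes: 45 + 40 = 85 minutes = 1 hour and 25 minutes
Adding 10 hours: 1 + 10 + 1 (carry) = 12
Final time: 12:25

Final answer: 12:25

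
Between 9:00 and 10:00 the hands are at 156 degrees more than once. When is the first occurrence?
At t minutes past 9:00, the hour hand is at 30 x 9 + 0.5t degrees and the minute hand is at 6t degrees.
The smaller angle between them is 156 degrees when |30H - 5.5t| = 156 or |30H - 5.5t| = 204.
With H = 9, solve 30 x 9 - 5.5t = +/- target for each target:
  t = (30 x 9 - 156) / 5.5 = 20.73
  t = (30 x 9 + 156) / 5.5 = 77.45 (outside (0, 60))
  t = (30 x 9 - 204) / 5.5 = 12
  t = (30 x 9 + 204) / 5.5 = 86.18 (outside (0, 60))
Valid solutions in (0, 60): {12, 20.73} minutes.
The first occurrence is t = 12 minutes.
The hands form a 156-degree angle at 12 minutes past 9:00.

Final answer: 12 minutes past 9:00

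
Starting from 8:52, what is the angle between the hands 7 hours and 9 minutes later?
First find the time 7 hours and 9 minutes after 8:52.
Total minutes: 8 x 60 + 52 + 7 x 60 + 9 = 961.
961 mod 720 = 241 minutes = 4:01.
Now compute the angle at 4:01:
Hour hand: 4 x 30 + 1 x 0.5 = 120.5 degrees
Minute hand: 1 x 6 = 6 degrees
Difference: |120.5 - 6| = 114.5 degrees
The angle is 114.5 degrees

Final answer: 114.5 degrees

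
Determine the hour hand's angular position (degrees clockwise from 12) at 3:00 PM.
The hour hand moves 30 degrees per hour and 0.5 degrees per minute.
At 3:00: (3) x 30 + 0 x 0.5 = 90 + 0 = 90 degrees

Final answer: 90 degrees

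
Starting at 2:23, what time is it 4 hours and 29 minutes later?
Starting time: 2:23
Adding 29 minutes to 23 minutes: 23 + 29 = 52 minutes
Adding 4 hours: 2 + 4 = 6
Final time: 6:52

Final answer: 6:52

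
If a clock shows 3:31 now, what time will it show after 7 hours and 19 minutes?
Starting time: 3:31
Adding 19 minutes to 31 minutes: 31 + 19 = 50 minutes
Adding 7 hours: 3 + 7 = 10
Final time: 10:50

Final answer: 10:50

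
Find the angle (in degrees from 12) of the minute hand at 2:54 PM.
The minute hand moves 6 degrees per minute.
At 2:54: 54 x 6 = 324 degrees

Final answer: 324 degrees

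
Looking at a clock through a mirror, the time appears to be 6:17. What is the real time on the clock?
Reflection across the vertical (12-6) axis maps a hand at angle A degrees to (360 - A) degrees, which sends a reading of T minutes past 12:00 to (720 - T) minutes past 12:00.
Mirror reads 6:17 = 377 minutes past 12:00.
Actual time: (720 - 377) mod 720 = 343 minutes = 5:43.

Final answer: 5:43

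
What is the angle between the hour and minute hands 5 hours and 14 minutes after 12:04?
First find the time 5 hours and 14 minutes after 12:04.
Total minutes: 12 x 60 + 4 + 5 x 60 + 14 = 1038.
1038 mod 720 = 318 minutes = 5:18.
Now compute the angle at 5:18:
Hour hand: 5 x 30 + 18 x 0.5 = 159 degrees
Minute hand: 18 x 6 = 108 degrees
Difference: |159 - 108| = 51 degrees
The angle is 51 degrees

Final answer: 51 degrees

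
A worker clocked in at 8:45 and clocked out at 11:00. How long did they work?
From 8:45 to 11:00:
(11 x 60 + 0) - (8 x 60 + 45) = 660 - 525 = 135 minutes
= 2 hours and 15 minutes

Final answer: 2 hours and 15 minutes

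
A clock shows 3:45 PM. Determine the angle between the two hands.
Hour hand position: 3 x 30 + 45 x 0.5 = 112.5 degrees
Minute hand position: 45 x 6 = 270 degrees
Difference: |112.5 - 270| = 157.5 degrees
The angle between the hands is 157.5 degrees

Final answer: 157.5 degrees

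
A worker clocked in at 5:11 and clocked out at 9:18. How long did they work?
From 5:11 to 9:18:
(9 x 60 + 18) - (5 x 60 + 11) = 558 - 311 = 247 minutes
= 4 hours and 7 minutes

Final answer: 4 hours and 7 minutes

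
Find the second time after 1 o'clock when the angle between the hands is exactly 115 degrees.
At t minutes past 1:00, the hour hand is at 30 x 1 + 0.5t degrees and the minute hand is at 6t degrees.
The smaller angle between them is 115 degrees when |30H - 5.5t| = 115 or |30H - 5.5t| = 245.
With H = 1, solve 30 x 1 - 5.5t = +/- target for each target:
  t = (30 x 1 - 115) / 5.5 = -15.45 (outside (0, 60))
  t = (30 x 1 + 115) / 5.5 = 26.36
  t = (30 x 1 - 245) / 5.5 = -39.09 (outside (0, 60))
  t = (30 x 1 + 245) / 5.5 = 50
Valid solutions in (0, 60): {26.36, 50} minutes.
The second occurrence is t = 50 minutes.
The hands form a 115-degree angle at 50 minutes past 1:00.

Final answer: 50 minutes past 1:00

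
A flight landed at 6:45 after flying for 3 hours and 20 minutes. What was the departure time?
Starting time: 6:45 = 405 total minutes past 12:00
Subtracting: 3 hours and 20 minutes = 200 minutes
405 - 200 = 205 minutes
= 3 hours and 25 minutes past 12:00 = 3:25

Final answer: 3:25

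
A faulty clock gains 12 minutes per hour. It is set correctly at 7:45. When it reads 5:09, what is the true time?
For every 60 true minutes, the faulty clock advances 72 minutes, so 1 faulty-clock minute corresponds to 60/72 true minutes.
From 7:45 to 5:09 on the faulty dial is 564 minutes.
True elapsed: 564 x 60/72 = 470 minutes = 7 hours and 50 minutes.
True time: 7:45 + 7 hours and 50 minutes = 3:35.

Final answer: 3:35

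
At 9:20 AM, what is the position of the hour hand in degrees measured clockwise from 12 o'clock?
The hour hand moves 30 degrees per hour and 0.5 degrees per minute.
At 9:20: (9) x 30 + 20 x 0.5 = 270 + 10 = 280 degrees

Final answer: 280 degrees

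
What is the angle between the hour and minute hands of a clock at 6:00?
Hour hand position: 6 x 30 + 0 x 0.5 = 180 degrees
Minute hand position: 0 x 6 = 0 degrees
Difference: |180 - 0| = 180 degrees
The angle between the hands is 180 degrees

Final answer: 180 degrees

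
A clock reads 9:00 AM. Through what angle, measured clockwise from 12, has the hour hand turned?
The hour hand moves 30 degrees per hour and 0.5 degrees per minute.
At 9:00: (9) x 30 + 0 x 0.5 = 270 + 0 = 270 degrees

Final answer: 270 degrees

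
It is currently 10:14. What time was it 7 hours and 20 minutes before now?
Starting time: 10:14 = 614 total minutes past 12:00
Subtracting: 7 hours and 20 minutes = 440 minutes
614 - 440 = 174 minutes
= 2 hours and 54 minutes past 12:00 = 2:54

Final answer: 2:54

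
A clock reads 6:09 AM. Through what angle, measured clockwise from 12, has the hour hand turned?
The hour hand moves 30 degrees per hour and 0.5 degrees per minute.
At 6:09: (6) x 30 + 9 x 0.5 = 180 + 4.5 = 184.5 degrees

Final answer: 184.5 degrees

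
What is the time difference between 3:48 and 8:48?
From 3:48 to 8:48:
(8 x 60 + 48) - (3 x 60 + 48) = 528 - 228 = 300 minutes
= 5 hours

Final answer: 5 hours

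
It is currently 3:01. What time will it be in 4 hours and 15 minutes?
Starting time: 3:01
Adding 15 minutes to 1 minute: 1 + 15 = 16 minutes
Adding 4 hours: 3 + 4 = 7
Final time: 7:16

Final answer: 7:16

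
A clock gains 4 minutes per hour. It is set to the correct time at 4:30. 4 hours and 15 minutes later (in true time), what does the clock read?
For every 60 true minutes, the faulty clock advances 60 + 4 = 64 minutes.
True elapsed: 4 hours and 15 minutes = 255 minutes.
Faulty clock advances: 255 x 64/60 = 272 minutes (drift: 17 minutes ahead).
Shown time: 4:30 + 272 minutes = 9:02.

Final answer: 9:02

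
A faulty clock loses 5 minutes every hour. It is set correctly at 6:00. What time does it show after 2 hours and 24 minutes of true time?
For every 60 true minutes, the faulty clock advances 60 - 5 = 55 minutes.
True elapsed: 2 hours and 24 minutes = 144 minutes.
Faulty clock advances: 144 x 55/60 = 132 minutes (drift: 12 minutes behind).
Shown time: 6:00 + 132 minutes = 8:12.

Final answer: 8:12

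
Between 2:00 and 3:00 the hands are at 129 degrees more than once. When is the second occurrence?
At t minutes past 2:00, the hour hand is at 30 x 2 + 0.5t degrees and the minute hand is at 6t degrees.
The smaller angle between them is 129 degrees when |30H - 5.5t| = 129 or |30H - 5.5t| = 231.
With H = 2, solve 30 x 2 - 5.5t = +/- target for each target:
  t = (30 x 2 - 129) / 5.5 = -12.55 (outside (0, 60))
  t = (30 x 2 + 129) / 5.5 = 34.36
  t = (30 x 2 - 231) / 5.5 = -31.09 (outside (0, 60))
  t = (30 x 2 + 231) / 5.5 = 52.91
Valid solutions in (0, 60): {34.36, 52.91} minutes.
The second occurrence is t = 52.91 minutes.
The hands form a 129-degree angle at 52.91 minutes past 2:00.

Final answer: 52.91 minutes past 2:00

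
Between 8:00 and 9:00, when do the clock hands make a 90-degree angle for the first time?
At t minutes past 8:00, the hour hand is at 30 x 8 + 0.5t degrees and the minute hand is at 6t degrees.
The smaller angle between them is 90 degrees when |30H - 5.5t| = 90 or |30H - 5.5t| = 270.
With H = 8, solve 30 x 8 - 5.5t = +/- target for each target:
  t = (30 x 8 - 90) / 5.5 = 27.27
  t = (30 x 8 + 90) / 5.5 = 60 (outside (0, 60))
  t = (30 x 8 - 270) / 5.5 = -5.45 (outside (0, 60))
  t = (30 x 8 + 270) / 5.5 = 92.73 (outside (0, 60))
Valid solutions in (0, 60): {27.27} minutes.
The first occurrence is t = 27.27 minutes.
The hands form a 90-degree angle at 27.27 minutes past 8:00.

Final answer: 27.27 minutes past 8:00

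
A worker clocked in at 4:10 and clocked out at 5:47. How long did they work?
From 4:10 to 5:47:
(5 x 60 + 47) - (4 x 60 + 10) = 347 - 250 = 97 minutes
= 1 hour and 37 minutes

Final answer: 1 hour and 37 minutes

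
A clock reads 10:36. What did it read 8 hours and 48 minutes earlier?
Starting time: 10:36 = 636 total minutes past 12:00
Subtracting: 8 hours and 48 minutes = 528 minutes
636 - 528 = 108 minutes
= 1 hour and 48 minutes past 12:00 = 1:48

Final answer: 1:48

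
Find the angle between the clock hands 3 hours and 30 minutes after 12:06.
First find the time 3 hours and 30 minutes after 12:06.
Total minutes: 12 x 60 + 6 + 3 x 60 + 30 = 936.
936 mod 720 = 216 minutes = 3:36.
Now compute the angle at 3:36:
Hour hand: 3 x 30 + 36 x 0.5 = 108 degrees
Minute hand: 36 x 6 = 216 degrees
Difference: |108 - 216| = 108 degrees
The angle is 108 degrees

Final answer: 108 degrees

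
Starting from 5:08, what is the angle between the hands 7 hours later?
First find the time 7 hours after 5:08.
Total minutes: 5 x 60 + 8 + 7 x 60 + 0 = 728.
728 mod 720 = 8 minutes = 12:08.
Now compute the angle at 12:08:
Hour hand: 0 x 30 + 8 x 0.5 = 4 degrees
Minute hand: 8 x 6 = 48 degrees
Difference: |4 - 48| = 44 degrees
The angle is 44 degrees

Final answer: 44 degrees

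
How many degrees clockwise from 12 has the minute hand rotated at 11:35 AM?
The minute hand moves 6 degrees per minute.
At 11:35: 35 x 6 = 210 degrees

Final answer: 210 degrees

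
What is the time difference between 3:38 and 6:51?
From 3:38 to 6:51:
(6 x 60 + 51) - (3 x 60 + 38) = 411 - 218 = 193 minutes
= 3 hours and 13 minutes

Final answer: 3 hours and 13 minutes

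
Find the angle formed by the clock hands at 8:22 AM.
Hour hand position: 8 x 30 + 22 x 0.5 = 251 degrees
Minute hand position: 22 x 6 = 132 degrees
Difference: |251 - 132| = 119 degrees
The angle between the hands is 119 degrees

Final answer: 119 degrees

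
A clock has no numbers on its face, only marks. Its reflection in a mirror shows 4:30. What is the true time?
Reflection across the vertical (12-6) axis maps a hand at angle A degrees to (360 - A) degrees, which sends a reading of T minutes past 12:00 to (720 - T) minutes past 12:00.
Mirror reads 4:30 = 270 minutes past 12:00.
Actual time: (720 - 270) mod 720 = 450 minutes = 7:30.

Final answer: 7:30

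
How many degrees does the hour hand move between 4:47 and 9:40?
The hour hand moves 0.5 degrees per minute.
Time elapsed: 9:40 - 4:47 = 293 minutes
Angular displacement: 293 x 0.5 = 146.5 degrees

Final answer: 146.5 degrees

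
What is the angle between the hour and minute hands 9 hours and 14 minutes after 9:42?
First find the time 9 hours and 14 minutes after 9:42.
Total minutes: 9 x 60 + 42 + 9 x 60 + 14 = 1136.
1136 mod 720 = 416 minutes = 6:56.
Now compute the angle at 6:56:
Hour hand: 6 x 30 + 56 x 0.5 = 208 degrees
Minute hand: 56 x 6 = 336 degrees
Difference: |208 - 336| = 128 degrees
The angle is 128 degrees

Final answer: 128 degrees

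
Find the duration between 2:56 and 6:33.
From 2:56 to 6:33:
(6 x 60 + 33) - (2 x 60 + 56) = 393 - 176 = 217 minutes
= 3 hours and 37 minutes

Final answer: 3 hours and 37 minutes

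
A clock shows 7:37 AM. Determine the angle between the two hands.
Hour hand position: 7 x 30 + 37 x 0.5 = 228.5 degrees
Minute hand position: 37 x 6 = 222 degrees
Difference: |228.5 - 222| = 6.5 degrees
The angle between the hands is 6.5 degrees

Final answer: 6.5 degrees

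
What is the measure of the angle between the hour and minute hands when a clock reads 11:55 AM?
Hour hand position: 11 x 30 + 55 x 0.5 = 357.5 degrees
Minute hand position: 55 x 6 = 330 degrees
Difference: |357.5 - 330| = 27.5 degrees
The angle between the hands is 27.5 degrees

Final answer: 27.5 degrees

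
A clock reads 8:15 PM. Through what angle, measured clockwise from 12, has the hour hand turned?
The hour hand moves 30 degrees per hour and 0.5 degrees per minute.
At 8:15: (8) x 30 + 15 x 0.5 = 240 + 7.5 = 247.5 degrees

Final answer: 247.5 degrees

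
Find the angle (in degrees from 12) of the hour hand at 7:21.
The hour hand moves 30 degrees per hour and 0.5 degrees per minute.
At 7:21: (7) x 30 + 21 x 0.5 = 210 + 10.5 = 220.5 degrees

Final answer: 220.5 degrees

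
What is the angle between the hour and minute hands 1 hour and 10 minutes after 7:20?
First find the time 1 hour and 10 minutes after 7:20.
Total minutes: 7 x 60 + 20 + 1 x 60 + 10 = 510.
510 mod 720 = 510 minutes = 8:30.
Now compute the angle at 8:30:
Hour hand: 8 x 30 + 30 x 0.5 = 255 degrees
Minute hand: 30 x 6 = 180 degrees
Difference: |255 - 180| = 75 degrees
The angle is 75 degrees

Final answer: 75 degrees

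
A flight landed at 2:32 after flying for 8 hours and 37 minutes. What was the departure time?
Starting time: 2:32 = 152 total minutes past 12:00
Subtracting: 8 hours and 37 minutes = 517 minutes
152 - 517 = -365 (negative, add 12 hours = 720) = 355 minutes
= 5 hours and 55 minutes past 12:00 = 5:55

Final answer: 5:55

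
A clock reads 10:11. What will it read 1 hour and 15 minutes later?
Starting time: 10:11
Adding 15 minutes to 11 minutes: 11 + 15 = 26 minutes
Adding 1 hour: 10 + 1 = 11
Final time: 11:26

Final answer: 11:26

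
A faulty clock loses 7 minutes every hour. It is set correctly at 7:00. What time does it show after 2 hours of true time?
For every 60 true minutes, the faulty clock advances 60 - 7 = 53 minutes.
True elapsed: 2 hours = 120 minutes.
Faulty clock advances: 120 x 53/60 = 106 minutes (drift: 14 minutes behind).
Shown time: 7:00 + 106 minutes = 8:46.

Final answer: 8:46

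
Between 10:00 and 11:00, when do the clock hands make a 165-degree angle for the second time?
At t minutes past 10:00, the hour hand is at 30 x 10 + 0.5t degrees and the minute hand is at 6t degrees.
The smaller angle between them is 165 degrees when |30H - 5.5t| = 165 or |30H - 5.5t| = 195.
With H = 10, solve 30 x 10 - 5.5t = +/- target for each target:
  t = (30 x 10 - 165) / 5.5 = 24.55
  t = (30 x 10 + 165) / 5.5 = 84.55 (outside (0, 60))
  t = (30 x 10 - 195) / 5.5 = 19.09
  t = (30 x 10 + 195) / 5.5 = 90 (outside (0, 60))
Valid solutions in (0, 60): {19.09, 24.55} minutes.
The second occurrence is t = 24.55 minutes.
The hands form a 165-degree angle at 24.55 minutes past 10:00.

Final answer: 24.55 minutes past 10:00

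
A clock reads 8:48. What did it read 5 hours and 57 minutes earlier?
Starting time: 8:48 = 528 total minutes past 12:00
Subtracting: 5 hours and 57 minutes = 357 minutes
528 - 357 = 171 minutes
= 2 hours and 51 minutes past 12:00 = 2:51

Final answer: 2:51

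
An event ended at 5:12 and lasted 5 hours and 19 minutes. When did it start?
Starting time: 5:12 = 312 total minutes past 12:00
Subtracting: 5 hours and 19 minutes = 319 minutes
312 - 319 = -7 (negative, add 12 hours = 720) = 713 minutes
= 11 hours and 53 minutes past 12:00 = 11:53

Final answer: 11:53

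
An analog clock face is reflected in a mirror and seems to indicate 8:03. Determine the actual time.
Reflection across the vertical (12-6) axis maps a hand at angle A degrees to (360 - A) degrees, which sends a reading of T minutes past 12:00 to (720 - T) minutes past 12:00.
Mirror reads 8:03 = 483 minutes past 12:00.
Actual time: (720 - 483) mod 720 = 237 minutes = 3:57.

Final answer: 3:57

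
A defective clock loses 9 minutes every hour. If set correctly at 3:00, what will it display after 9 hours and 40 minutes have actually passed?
For every 60 true minutes, the faulty clock advances 60 - 9 = 51 minutes.
True elapsed: 9 hours and 40 minutes = 580 minutes.
Faulty clock advances: 580 x 51/60 = 493 minutes (drift: 87 minutes behind).
Shown time: 3:00 + 493 minutes = 11:13.

Final answer: 11:13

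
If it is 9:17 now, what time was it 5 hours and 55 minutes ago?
Starting time: 9:17 = 557 total minutes past 12:00
Subtracting: 5 hours and 55 minutes = 355 minutes
557 - 355 = 202 minutes
= 3 hours and 22 minutes past 12:00 = 3:22

Final answer: 3:22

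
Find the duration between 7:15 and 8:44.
From 7:15 to 8:44:
(8 x 60 + 44) - (7 x 60 + 15) = 524 - 435 = 89 minutes
= 1 hour and 29 minutes

Final answer: 1 hour and 29 minutes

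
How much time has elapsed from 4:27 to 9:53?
From 4:27 to 9:53:
(9 x 60 + 53) - (4 x 60 + 27) = 593 - 267 = 326 minutes
= 5 hours and 26 minutes

Final answer: 5 hours and 26 minutes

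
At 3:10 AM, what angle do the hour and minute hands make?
Hour hand position: 3 x 30 + 10 x 0.5 = 95 degrees
Minute hand position: 10 x 6 = 60 degrees
Difference: |95 - 60| = 35 degrees
The angle between the hands is 35 degrees

Final answer: 35 degrees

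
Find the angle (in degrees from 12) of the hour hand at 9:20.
The hour hand moves 30 degrees per hour and 0.5 degrees per minute.
At 9:20: (9) x 30 + 20 x 0.5 = 270 + 10 = 280 degrees

Final answer: 280 degrees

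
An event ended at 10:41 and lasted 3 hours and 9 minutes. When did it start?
Starting time: 10:41 = 641 total minutes past 12:00
Subtracting: 3 hours and 9 minutes = 189 minutes
641 - 189 = 452 minutes
= 7 hours and 32 minutes past 12:00 = 7:32

Final answer: 7:32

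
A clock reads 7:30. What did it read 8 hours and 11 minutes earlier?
Starting time: 7:30 = 450 total minutes past 12:00
Subtracting: 8 hours and 11 minutes = 491 minutes
450 - 491 = -41 (negative, add 12 hours = 720) = 679 minutes
= 11 hours and 19 minutes past 12:00 = 11:19

Final answer: 11:19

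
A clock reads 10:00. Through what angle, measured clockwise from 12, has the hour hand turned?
The hour hand moves 30 degrees per hour and 0.5 degrees per minute.
At 10:00: (10) x 30 + 0 x 0.5 = 300 + 0 = 300 degrees

Final answer: 300 degrees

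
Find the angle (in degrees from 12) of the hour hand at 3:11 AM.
The hour hand moves 30 degrees per hour and 0.5 degrees per minute.
At 3:11: (3) x 30 + 11 x 0.5 = 90 + 5.5 = 95.5 degrees

Final answer: 95.5 degrees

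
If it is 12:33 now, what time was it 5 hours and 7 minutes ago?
Starting time: 12:33 = 33 total minutes past 12:00
Subtracting: 5 hours and 7 minutes = 307 minutes
33 - 307 = -274 (negative, add 12 hours = 720) = 446 minutes
= 7 hours and 26 minutes past 12:00 = 7:26

Final answer: 7:26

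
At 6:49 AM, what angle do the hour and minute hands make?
Hour hand position: 6 x 30 + 49 x 0.5 = 204.5 degrees
Minute hand position: 49 x 6 = 294 degrees
Difference: |204.5 - 294| = 89.5 degrees
The angle between the hands is 89.5 degrees

Final answer: 89.5 degrees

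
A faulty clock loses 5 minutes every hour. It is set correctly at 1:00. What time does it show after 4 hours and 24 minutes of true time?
For every 60 true minutes, the faulty clock advances 60 - 5 = 55 minutes.
True elapsed: 4 hours and 24 minutes = 264 minutes.
Faulty clock advances: 264 x 55/60 = 242 minutes (drift: 22 minutes behind).
Shown time: 1:00 + 242 minutes = 5:02.

Final answer: 5:02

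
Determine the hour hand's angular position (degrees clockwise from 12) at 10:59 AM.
The hour hand moves 30 degrees per hour and 0.5 degrees per minute.
At 10:59: (10) x 30 + 59 x 0.5 = 300 + 29.5 = 329.5 degrees

Final answer: 329.5 degrees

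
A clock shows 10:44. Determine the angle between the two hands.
Hour hand position: 10 x 30 + 44 x 0.5 = 322 degrees
Minute hand position: 44 x 6 = 264 degrees
Difference: |322 - 264| = 58 degrees
The angle between the hands is 58 degrees

Final answer: 58 degrees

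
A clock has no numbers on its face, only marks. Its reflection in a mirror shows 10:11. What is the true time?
Reflection across the vertical (12-6) axis maps a hand at angle A degrees to (360 - A) degrees, which sends a reading of T minutes past 12:00 to (720 - T) minutes past 12:00.
Mirror reads 10:11 = 611 minutes past 12:00.
Actual time: (720 - 611) mod 720 = 109 minutes = 1:49.

Final answer: 1:49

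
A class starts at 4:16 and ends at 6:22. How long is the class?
From 4:16 to 6:22:
(6 x 60 + 22) - (4 x 60 + 16) = 382 - 256 = 126 minutes
= 2 hours and 6 minutes

Final answer: 2 hours and 6 minutes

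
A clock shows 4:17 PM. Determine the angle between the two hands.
Hour hand position: 4 x 30 + 17 x 0.5 = 128.5 degrees
Minute hand position: 17 x 6 = 102 degrees
Difference: |128.5 - 102| = 26.5 degrees
The angle between the hands is 26.5 degrees

Final answer: 26.5 degrees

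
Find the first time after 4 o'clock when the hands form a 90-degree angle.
At t minutes past 4:00, the hour hand is at 30 x 4 + 0.5t degrees and the minute hand is at 6t degrees.
The smaller angle between them is 90 degrees when |30H - 5.5t| = 90 or |30H - 5.5t| = 270.
With H = 4, solve 30 x 4 - 5.5t = +/- target for each target:
  t = (30 x 4 - 90) / 5.5 = 5.45
  t = (30 x 4 + 90) / 5.5 = 38.18
  t = (30 x 4 - 270) / 5.5 = -27.27 (outside (0, 60))
  t = (30 x 4 + 270) / 5.5 = 70.91 (outside (0, 60))
Valid solutions in (0, 60): {5.45, 38.18} minutes.
First occurrence: t = 5.45 minutes.
The hands are at right angles at 5.45 minutes past 4:00.

Final answer: 5.45 minutes past 4:00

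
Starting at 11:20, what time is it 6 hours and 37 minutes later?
Starting time: 11:20
Adding 37 minutes to 20 minutes: 20 + 37 = 57 minutes
Adding 6 hours: 11 + 6 = 17 - 12 = 5
Final time: 5:57

Final answer: 5:57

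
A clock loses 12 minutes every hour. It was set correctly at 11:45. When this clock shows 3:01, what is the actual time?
For every 60 true minutes, the faulty clock advances 48 minutes, so 1 faulty-clock minute corresponds to 60/48 true minutes.
From 11:45 to 3:01 on the faulty dial is 196 minutes.
True elapsed: 196 x 60/48 = 245 minutes = 4 hours and 5 minutes.
True time: 11:45 + 4 hours and 5 minutes = 3:50.

Final answer: 3:50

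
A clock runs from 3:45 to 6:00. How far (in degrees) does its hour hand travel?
The hour hand moves 0.5 degrees per minute.
Time elapsed: 6:00 - 3:45 = 135 minutes
Angular displacement: 135 x 0.5 = 67.5 degrees

Final answer: 67.5 degrees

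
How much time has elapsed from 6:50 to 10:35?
From 6:50 to 10:35:
(10 x 60 + 35) - (6 x 60 + 50) = 635 - 410 = 225 minutes
= 3 hours and 45 minutes

Final answer: 3 hours and 45 minutes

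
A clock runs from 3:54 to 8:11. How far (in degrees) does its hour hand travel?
The hour hand moves 0.5 degrees per minute.
Time elapsed: 8:11 - 3:54 = 257 minutes
Angular displacement: 257 x 0.5 = 128.5 degrees

Final answer: 128.5 degrees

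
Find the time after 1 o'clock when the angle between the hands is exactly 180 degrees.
For hands to be 180 degrees apart: |30H - 5.5t| = 180
With H = 1: t = (30 x 1 + 180)/5.5 = 38.18 or t = (30 x 1 - 180)/5.5 = -27.27
First valid solution (0 < t < 60): t = 38.18 minutes
The hands are opposite at 38.18 minutes past 1:00.

Final answer: 38.18 minutes past 1:00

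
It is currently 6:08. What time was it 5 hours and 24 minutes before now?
Starting time: 6:08 = 368 total minutes past 12:00
Subtracting: 5 hours and 24 minutes = 324 minutes
368 - 324 = 44 minutes
= 44 minutes past 12:00 = 12:44

Final answer: 12:44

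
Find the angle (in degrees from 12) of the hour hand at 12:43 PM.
The hour hand moves 30 degrees per hour and 0.5 degrees per minute.
At 12:43: (0) x 30 + 43 x 0.5 = 0 + 21.5 = 21.5 degrees

Final answer: 21.5 degrees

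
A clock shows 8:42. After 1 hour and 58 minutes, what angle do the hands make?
First find the time 1 hour and 58 minutes after 8:42.
Total minutes: 8 x 60 + 42 + 1 x 60 + 58 = 640.
640 mod 720 = 640 minutes = 10:40.
Now compute the angle at 10:40:
Hour hand: 10 x 30 + 40 x 0.5 = 320 degrees
Minute hand: 40 x 6 = 240 degrees
Difference: |320 - 240| = 80 degrees
The angle is 80 degrees

Final answer: 80 degrees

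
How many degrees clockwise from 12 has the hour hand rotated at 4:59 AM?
The hour hand moves 30 degrees per hour and 0.5 degrees per minute.
At 4:59: (4) x 30 + 59 x 0.5 = 120 + 29.5 = 149.5 degrees

Final answer: 149.5 degrees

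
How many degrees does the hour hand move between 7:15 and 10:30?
The hour hand moves 0.5 degrees per minute.
Time elapsed: 10:30 - 7:15 = 195 minutes
Angular displacement: 195 x 0.5 = 97.5 degrees

Final answer: 97.5 degrees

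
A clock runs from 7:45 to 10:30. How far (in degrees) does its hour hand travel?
The hour hand moves 0.5 degrees per minute.
Time elapsed: 10:30 - 7:45 = 165 minutes
Angular displacement: 165 x 0.5 = 82.5 degrees

Final answer: 82.5 degrees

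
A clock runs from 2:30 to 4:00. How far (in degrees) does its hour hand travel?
The hour hand moves 0.5 degrees per minute.
Time elapsed: 4:00 - 2:30 = 90 minutes
Angular displacement: 90 x 0.5 = 45 degrees

Final answer: 45 degrees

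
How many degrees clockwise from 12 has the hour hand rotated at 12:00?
The hour hand moves 30 degrees per hour and 0.5 degrees per minute.
At 12:00: (0) x 30 + 0 x 0.5 = 0 + 0 = 0 degrees

Final answer: 0 degrees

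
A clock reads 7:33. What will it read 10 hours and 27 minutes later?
Starting time: 7:33
Adding 27 minutes to 33 minutes: 33 + 27 = 60 minutes = 1 hour
Adding 10 hours: 7 + 10 + 1 (carry) = 18 - 12 = 6
Final time: 6:00

Final answer: 6:00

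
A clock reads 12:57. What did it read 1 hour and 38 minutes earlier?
Starting time: 12:57 = 57 total minutes past 12:00
Subtracting: 1 hour and 38 minutes = 98 minutes
57 - 98 = -41 (negative, add 12 hours = 720) = 679 minutes
= 11 hours and 19 minutes past 12:00 = 11:19

Final answer: 11:19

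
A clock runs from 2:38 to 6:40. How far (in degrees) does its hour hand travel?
The hour hand moves 0.5 degrees per minute.
Time elapsed: 6:40 - 2:38 = 242 minutes
Angular displacement: 242 x 0.5 = 121 degrees

Final answer: 121 degrees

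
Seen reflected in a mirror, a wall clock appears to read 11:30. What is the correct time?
Reflection across the vertical (12-6) axis maps a hand at angle A degrees to (360 - A) degrees, which sends a reading of T minutes past 12:00 to (720 - T) minutes past 12:00.
Mirror reads 11:30 = 690 minutes past 12:00.
Actual time: (720 - 690) mod 720 = 30 minutes = 12:30.

Final answer: 12:30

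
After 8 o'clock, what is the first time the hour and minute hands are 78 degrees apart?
At t minutes past 8:00, the hour hand is at 30 x 8 + 0.5t degrees and the minute hand is at 6t degrees.
The smaller angle between them is 78 degrees when |30H - 5.5t| = 78 or |30H - 5.5t| = 282.
With H = 8, solve 30 x 8 - 5.5t = +/- target for each target:
  t = (30 x 8 - 78) / 5.5 = 29.45
  t = (30 x 8 + 78) / 5.5 = 57.82
  t = (30 x 8 - 282) / 5.5 = -7.64 (outside (0, 60))
  t = (30 x 8 + 282) / 5.5 = 94.91 (outside (0, 60))
Valid solutions in (0, 60): {29.45, 57.82} minutes.
The first occurrence is t = 29.45 minutes.
The hands form a 78-degree angle at 29.45 minutes past 8:00.

Final answer: 29.45 minutes past 8:00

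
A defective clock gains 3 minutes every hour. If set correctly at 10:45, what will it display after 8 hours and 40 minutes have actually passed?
For every 60 true minutes, the faulty clock advances 60 + 3 = 63 minutes.
True elapsed: 8 hours and 40 minutes = 520 minutes.
Faulty clock advances: 520 x 63/60 = 546 minutes (drift: 26 minutes ahead).
Shown time: 10:45 + 546 minutes = 7:51.

Final answer: 7:51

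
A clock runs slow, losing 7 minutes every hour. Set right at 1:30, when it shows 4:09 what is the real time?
For every 60 true minutes, the faulty clock advances 53 minutes, so 1 faulty-clock minute corresponds to 60/53 true minutes.
From 1:30 to 4:09 on the faulty dial is 159 minutes.
True elapsed: 159 x 60/53 = 180 minutes = 3 hours.
True time: 1:30 + 3 hours = 4:30.

Final answer: 4:30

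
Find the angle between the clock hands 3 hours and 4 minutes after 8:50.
First find the time 3 hours and 4 minutes after 8:50.
Total minutes: 8 x 60 + 50 + 3 x 60 + 4 = 714.
714 mod 720 = 714 minutes = 11:54.
Now compute the angle at 11:54:
Hour hand: 11 x 30 + 54 x 0.5 = 357 degrees
Minute hand: 54 x 6 = 324 degrees
Difference: |357 - 324| = 33 degrees
The angle is 33 degrees

Final answer: 33 degrees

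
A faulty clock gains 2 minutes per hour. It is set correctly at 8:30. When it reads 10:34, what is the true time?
For every 60 true minutes, the faulty clock advances 62 minutes, so 1 faulty-clock minute corresponds to 60/62 true minutes.
From 8:30 to 10:34 on the faulty dial is 124 minutes.
True elapsed: 124 x 60/62 = 120 minutes = 2 hours.
True time: 8:30 + 2 hours = 10:30.

Final answer: 10:30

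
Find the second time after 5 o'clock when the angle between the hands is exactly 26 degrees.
At t minutes past 5:00, the hour hand is at 30 x 5 + 0.5t degrees and the minute hand is at 6t degrees.
The smaller angle between them is 26 degrees when |30H - 5.5t| = 26 or |30H - 5.5t| = 334.
With H = 5, solve 30 x 5 - 5.5t = +/- target for each target:
  t = (30 x 5 - 26) / 5.5 = 22.55
  t = (30 x 5 + 26) / 5.5 = 32
  t = (30 x 5 - 334) / 5.5 = -33.45 (outside (0, 60))
  t = (30 x 5 + 334) / 5.5 = 88 (outside (0, 60))
Valid solutions in (0, 60): {22.55, 32} minutes.
The second occurrence is t = 32 minutes.
The hands form a 26-degree angle at 32 minutes past 5:00.

Final answer: 32 minutes past 5:00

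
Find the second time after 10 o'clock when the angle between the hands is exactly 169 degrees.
At t minutes past 10:00, the hour hand is at 30 x 10 + 0.5t degrees and the minute hand is at 6t degrees.
The smaller angle between them is 169 degrees when |30H - 5.5t| = 169 or |30H - 5.5t| = 191.
With H = 10, solve 30 x 10 - 5.5t = +/- target for each target:
  t = (30 x 10 - 169) / 5.5 = 23.82
  t = (30 x 10 + 169) / 5.5 = 85.27 (outside (0, 60))
  t = (30 x 10 - 191) / 5.5 = 19.82
  t = (30 x 10 + 191) / 5.5 = 89.27 (outside (0, 60))
Valid solutions in (0, 60): {19.82, 23.82} minutes.
The second occurrence is t = 23.82 minutes.
The hands form a 169-degree angle at 23.82 minutes past 10:00.

Final answer: 23.82 minutes past 10:00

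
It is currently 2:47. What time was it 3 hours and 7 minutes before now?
Starting time: 2:47 = 167 total minutes past 12:00
Subtracting: 3 hours and 7 minutes = 187 minutes
167 - 187 = -20 (negative, add 12 hours = 720) = 700 minutes
= 11 hours and 40 minutes past 12:00 = 11:40

Final answer: 11:40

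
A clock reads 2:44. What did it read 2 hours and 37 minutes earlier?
Starting time: 2:44 = 164 total minutes past 12:00
Subtracting: 2 hours and 37 minutes = 157 minutes
164 - 157 = 7 minutes
= 7 minutes past 12:00 = 12:07

Final answer: 12:07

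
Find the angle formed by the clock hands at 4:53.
Hour hand position: 4 x 30 + 53 x 0.5 = 146.5 degrees
Minute hand position: 53 x 6 = 318 degrees
Difference: |146.5 - 318| = 171.5 degrees
The angle between the hands is 171.5 degrees

Final answer: 171.5 degrees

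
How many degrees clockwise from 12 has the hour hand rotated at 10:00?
The hour hand moves 30 degrees per hour and 0.5 degrees per minute.
At 10:00: (10) x 30 + 0 x 0.5 = 300 + 0 = 300 degrees

Final answer: 300 degrees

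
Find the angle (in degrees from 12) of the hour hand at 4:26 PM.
The hour hand moves 30 degrees per hour and 0.5 degrees per minute.
At 4:26: (4) x 30 + 26 x 0.5 = 120 + 13 = 133 degrees

Final answer: 133 degrees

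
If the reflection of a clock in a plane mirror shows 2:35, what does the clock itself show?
Reflection across the vertical (12-6) axis maps a hand at angle A degrees to (360 - A) degrees, which sends a reading of T minutes past 12:00 to (720 - T) minutes past 12:00.
Mirror reads 2:35 = 155 minutes past 12:00.
Actual time: (720 - 155) mod 720 = 565 minutes = 9:25.

Final answer: 9:25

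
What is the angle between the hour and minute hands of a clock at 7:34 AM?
Hour hand position: 7 x 30 + 34 x 0.5 = 227 degrees
Minute hand position: 34 x 6 = 204 degrees
Difference: |227 - 204| = 23 degrees
The angle between the hands is 23 degrees

Final answer: 23 degrees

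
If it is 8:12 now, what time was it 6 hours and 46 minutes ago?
Starting time: 8:12 = 492 total minutes past 12:00
Subtracting: 6 hours and 46 minutes = 406 minutes
492 - 406 = 86 minutes
= 1 hour and 26 minutes past 12:00 = 1:26

Final answer: 1:26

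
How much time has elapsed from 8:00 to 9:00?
From 8:00 to 9:00:
(9 x 60 + 0) - (8 x 60 + 0) = 540 - 480 = 60 minutes
= 1 hour

Final answer: 1 hour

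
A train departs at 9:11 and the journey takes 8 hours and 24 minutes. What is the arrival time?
Starting time: 9:11
Adding 24 minutes to 11 minutes: 11 + 24 = 35 minutes
Adding 8 hours: 9 + 8 = 17 - 12 = 5
Final time: 5:35

Final answer: 5:35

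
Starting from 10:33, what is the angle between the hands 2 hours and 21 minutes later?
First find the time 2 hours and 21 minutes after 10:33.
Total minutes: 10 x 60 + 33 + 2 x 60 + 21 = 774.
774 mod 720 = 54 minutes = 12:54.
Now compute the angle at 12:54:
Hour hand: 0 x 30 + 54 x 0.5 = 27 degrees
Minute hand: 54 x 6 = 324 degrees
Difference: |27 - 324| = 297 degrees
Smaller angle: 360 - 297 = 63 degrees

Final answer: 63 degrees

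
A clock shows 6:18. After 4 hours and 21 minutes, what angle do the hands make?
First find the time 4 hours and 21 minutes after 6:18.
Total minutes: 6 x 60 + 18 + 4 x 60 + 21 = 639.
639 mod 720 = 639 minutes = 10:39.
Now compute the angle at 10:39:
Hour hand: 10 x 30 + 39 x 0.5 = 319.5 degrees
Minute hand: 39 x 6 = 234 degrees
Difference: |319.5 - 234| = 85.5 degrees
The angle is 85.5 degrees

Final answer: 85.5 degrees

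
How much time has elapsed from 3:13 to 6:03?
From 3:13 to 6:03:
(6 x 60 + 3) - (3 x 60 + 13) = 363 - 193 = 170 minutes
= 2 hours and 50 minutes

Final answer: 2 hours and 50 minutes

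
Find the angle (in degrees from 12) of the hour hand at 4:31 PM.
The hour hand moves 30 degrees per hour and 0.5 degrees per minute.
At 4:31: (4) x 30 + 31 x 0.5 = 120 + 15.5 = 135.5 degrees

Final answer: 135.5 degrees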